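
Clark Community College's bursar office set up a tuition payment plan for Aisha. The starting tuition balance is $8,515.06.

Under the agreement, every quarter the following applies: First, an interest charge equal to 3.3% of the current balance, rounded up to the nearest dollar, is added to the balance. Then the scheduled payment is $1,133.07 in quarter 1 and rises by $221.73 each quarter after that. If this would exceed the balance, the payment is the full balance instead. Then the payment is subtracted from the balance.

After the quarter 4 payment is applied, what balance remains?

Quarter 1: $8,515.06 +$281.00 interest = $8,796.06; pay $1,133.07 → $7,662.99
Quarter 2: $7,662.99 +$253.00 interest = $7,915.99; pay $1,354.80 → $6,561.19
Quarter 3: $6,561.19 +$217.00 interest = $6,778.19; pay $1,576.53 → $5,201.66
Quarter 4: $5,201.66 +$172.00 interest = $5,373.66; pay $1,798.26 → $3,575.40

$3,575.40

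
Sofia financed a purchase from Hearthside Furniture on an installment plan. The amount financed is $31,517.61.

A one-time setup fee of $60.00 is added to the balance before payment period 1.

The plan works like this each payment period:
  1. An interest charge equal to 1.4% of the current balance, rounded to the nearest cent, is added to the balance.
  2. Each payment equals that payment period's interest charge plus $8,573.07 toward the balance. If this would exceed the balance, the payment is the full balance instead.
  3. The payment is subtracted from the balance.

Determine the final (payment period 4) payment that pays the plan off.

$5,940.42

Payment period 1: $31,577.61 +$442.09 interest = $32,019.70; pay $9,015.16 → $23,004.54
Payment period 2: $23,004.54 +$322.06 interest = $23,326.60; pay $8,895.13 → $14,431.47
Payment period 3: $14,431.47 +$202.04 interest = $14,633.51; pay $8,775.11 → $5,858.40
Payment period 4: $5,858.40 +$82.02 interest = $5,940.42; pay $5,940.42 → $0.00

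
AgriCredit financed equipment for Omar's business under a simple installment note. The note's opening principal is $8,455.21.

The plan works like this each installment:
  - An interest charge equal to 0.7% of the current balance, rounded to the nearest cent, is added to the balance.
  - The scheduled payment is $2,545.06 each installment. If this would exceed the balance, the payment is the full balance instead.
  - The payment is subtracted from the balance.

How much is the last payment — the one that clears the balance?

Installment 1: opening $8,455.21; interest $59.19 → $8,514.40; payment $2,545.06; balance $5,969.34
Installment 2: opening $5,969.34; interest $41.79 → $6,011.13; payment $2,545.06; balance $3,466.07
Installment 3: opening $3,466.07; interest $24.26 → $3,490.33; payment $2,545.06; balance $945.27
Installment 4: opening $945.27; interest $6.62 → $951.89; payment $951.89; balance $0.00

$951.89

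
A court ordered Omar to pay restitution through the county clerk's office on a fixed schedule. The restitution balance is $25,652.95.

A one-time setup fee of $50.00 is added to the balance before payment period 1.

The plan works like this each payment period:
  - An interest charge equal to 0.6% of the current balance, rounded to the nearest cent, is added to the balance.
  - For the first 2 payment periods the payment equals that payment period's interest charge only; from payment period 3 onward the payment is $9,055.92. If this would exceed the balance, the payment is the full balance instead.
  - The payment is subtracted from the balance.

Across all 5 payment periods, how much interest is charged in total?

$610.55

Payment period 1: opening $25,702.95; interest $154.22 → $25,857.17; payment $154.22; balance $25,702.95
Payment period 2: opening $25,702.95; interest $154.22 → $25,857.17; payment $154.22; balance $25,702.95
Payment period 3: opening $25,702.95; interest $154.22 → $25,857.17; payment $9,055.92; balance $16,801.25
Payment period 4: opening $16,801.25; interest $100.81 → $16,902.06; payment $9,055.92; balance $7,846.14
Payment period 5: opening $7,846.14; interest $47.08 → $7,893.22; payment $7,893.22; balance $0.00
Total interest: $154.22 + $154.22 + $154.22 + $100.81 + $47.08 = $610.55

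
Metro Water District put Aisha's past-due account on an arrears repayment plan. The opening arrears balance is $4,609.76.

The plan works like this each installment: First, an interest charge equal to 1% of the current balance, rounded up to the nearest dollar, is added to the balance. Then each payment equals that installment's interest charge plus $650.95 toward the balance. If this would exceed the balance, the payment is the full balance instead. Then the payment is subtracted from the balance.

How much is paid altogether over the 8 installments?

$4,801.76

Installment 1: opening $4,609.76; interest $47.00 → $4,656.76; payment $697.95; balance $3,958.81
Installment 2: opening $3,958.81; interest $40.00 → $3,998.81; payment $690.95; balance $3,307.86
Installment 3: opening $3,307.86; interest $34.00 → $3,341.86; payment $684.95; balance $2,656.91
Installment 4: opening $2,656.91; interest $27.00 → $2,683.91; payment $677.95; balance $2,005.96
Installment 5: opening $2,005.96; interest $21.00 → $2,026.96; payment $671.95; balance $1,355.01
Installment 6: opening $1,355.01; interest $14.00 → $1,369.01; payment $664.95; balance $704.06
Installment 7: opening $704.06; interest $8.00 → $712.06; payment $658.95; balance $53.11
Installment 8: opening $53.11; interest $1.00 → $54.11; payment $54.11; balance $0.00
Total paid: $4,801.76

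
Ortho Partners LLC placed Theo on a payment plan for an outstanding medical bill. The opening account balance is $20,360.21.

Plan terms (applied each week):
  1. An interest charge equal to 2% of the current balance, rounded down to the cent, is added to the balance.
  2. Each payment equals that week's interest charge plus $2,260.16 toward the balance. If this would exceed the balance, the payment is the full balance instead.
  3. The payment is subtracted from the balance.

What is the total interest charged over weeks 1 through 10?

# | Opening | Interest | Payment | End bal
1 | $20,360.21 | $407.20 | $2,667.36 | $18,100.05
2 | $18,100.05 | $362.00 | $2,622.16 | $15,839.89
3 | $15,839.89 | $316.79 | $2,576.95 | $13,579.73
4 | $13,579.73 | $271.59 | $2,531.75 | $11,319.57
5 | $11,319.57 | $226.39 | $2,486.55 | $9,059.41
6 | $9,059.41 | $181.18 | $2,441.34 | $6,799.25
7 | $6,799.25 | $135.98 | $2,396.14 | $4,539.09
8 | $4,539.09 | $90.78 | $2,350.94 | $2,278.93
9 | $2,278.93 | $45.57 | $2,305.73 | $18.77
10 | $18.77 | $0.37 | $19.14 | $0.00
Total interest: $407.20 + $362.00 + $316.79 + $271.59 + $226.39 + $181.18 + $135.98 + $90.78 + $45.57 + $0.37 = $2,037.85

$2,037.85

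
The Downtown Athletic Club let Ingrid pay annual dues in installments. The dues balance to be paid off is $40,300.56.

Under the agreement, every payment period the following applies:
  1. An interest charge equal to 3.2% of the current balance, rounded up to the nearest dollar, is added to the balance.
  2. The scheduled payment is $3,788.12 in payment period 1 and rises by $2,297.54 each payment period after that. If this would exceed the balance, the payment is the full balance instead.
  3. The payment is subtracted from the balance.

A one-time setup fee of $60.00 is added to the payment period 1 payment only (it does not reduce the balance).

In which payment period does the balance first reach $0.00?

6

Payment period 1: $40,300.56 +$1,290.00 interest = $41,590.56; pay $3,788.12 (+ $60.00 fee) → $37,802.44
Payment period 2: $37,802.44 +$1,210.00 interest = $39,012.44; pay $6,085.66 → $32,926.78
Payment period 3: $32,926.78 +$1,054.00 interest = $33,980.78; pay $8,383.20 → $25,597.58
Payment period 4: $25,597.58 +$820.00 interest = $26,417.58; pay $10,680.74 → $15,736.84
Payment period 5: $15,736.84 +$504.00 interest = $16,240.84; pay $12,978.28 → $3,262.56
Payment period 6: $3,262.56 +$105.00 interest = $3,367.56; pay $3,367.56 → $0.00
Balance reaches $0.00 in payment period 6.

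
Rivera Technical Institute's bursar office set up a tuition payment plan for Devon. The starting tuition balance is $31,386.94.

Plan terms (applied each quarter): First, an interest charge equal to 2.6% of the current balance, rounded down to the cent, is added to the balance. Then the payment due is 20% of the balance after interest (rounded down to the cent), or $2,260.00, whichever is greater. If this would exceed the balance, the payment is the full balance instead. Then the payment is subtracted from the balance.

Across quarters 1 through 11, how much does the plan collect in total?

Quarter 1: $31,386.94 +$816.06 interest = $32,203.00; pay $6,440.60 → $25,762.40
Quarter 2: $25,762.40 +$669.82 interest = $26,432.22; pay $5,286.44 → $21,145.78
Quarter 3: $21,145.78 +$549.79 interest = $21,695.57; pay $4,339.11 → $17,356.46
Quarter 4: $17,356.46 +$451.26 interest = $17,807.72; pay $3,561.54 → $14,246.18
Quarter 5: $14,246.18 +$370.40 interest = $14,616.58; pay $2,923.31 → $11,693.27
Quarter 6: $11,693.27 +$304.02 interest = $11,997.29; pay $2,399.45 → $9,597.84
Quarter 7: $9,597.84 +$249.54 interest = $9,847.38; pay $2,260.00 → $7,587.38
Quarter 8: $7,587.38 +$197.27 interest = $7,784.65; pay $2,260.00 → $5,524.65
Quarter 9: $5,524.65 +$143.64 interest = $5,668.29; pay $2,260.00 → $3,408.29
Quarter 10: $3,408.29 +$88.61 interest = $3,496.90; pay $2,260.00 → $1,236.90
Quarter 11: $1,236.90 +$32.15 interest = $1,269.05; pay $1,269.05 → $0.00
Total paid: $35,259.50

$35,259.50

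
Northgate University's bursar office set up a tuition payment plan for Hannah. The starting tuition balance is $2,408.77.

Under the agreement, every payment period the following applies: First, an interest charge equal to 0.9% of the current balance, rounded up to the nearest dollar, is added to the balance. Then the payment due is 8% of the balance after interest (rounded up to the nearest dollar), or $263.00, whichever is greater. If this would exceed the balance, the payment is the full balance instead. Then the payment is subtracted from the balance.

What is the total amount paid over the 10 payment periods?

# | Opening | Interest | Payment | End bal
1 | $2,408.77 | $22.00 | $263.00 | $2,167.77
2 | $2,167.77 | $20.00 | $263.00 | $1,924.77
3 | $1,924.77 | $18.00 | $263.00 | $1,679.77
4 | $1,679.77 | $16.00 | $263.00 | $1,432.77
5 | $1,432.77 | $13.00 | $263.00 | $1,182.77
6 | $1,182.77 | $11.00 | $263.00 | $930.77
7 | $930.77 | $9.00 | $263.00 | $676.77
8 | $676.77 | $7.00 | $263.00 | $420.77
9 | $420.77 | $4.00 | $263.00 | $161.77
10 | $161.77 | $2.00 | $163.77 | $0.00
Total paid: $2,530.77

$2,530.77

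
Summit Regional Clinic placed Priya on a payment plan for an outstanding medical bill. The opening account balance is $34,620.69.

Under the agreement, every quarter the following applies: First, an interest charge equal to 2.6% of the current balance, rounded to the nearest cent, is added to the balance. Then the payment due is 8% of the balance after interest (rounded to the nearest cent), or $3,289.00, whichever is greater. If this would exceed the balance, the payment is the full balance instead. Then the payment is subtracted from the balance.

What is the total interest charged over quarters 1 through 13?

Quarter 1: opening $34,620.69; interest $900.14 → $35,520.83; payment $3,289.00; balance $32,231.83
Quarter 2: opening $32,231.83; interest $838.03 → $33,069.86; payment $3,289.00; balance $29,780.86
Quarter 3: opening $29,780.86; interest $774.30 → $30,555.16; payment $3,289.00; balance $27,266.16
Quarter 4: opening $27,266.16; interest $708.92 → $27,975.08; payment $3,289.00; balance $24,686.08
Quarter 5: opening $24,686.08; interest $641.84 → $25,327.92; payment $3,289.00; balance $22,038.92
Quarter 6: opening $22,038.92; interest $573.01 → $22,611.93; payment $3,289.00; balance $19,322.93
Quarter 7: opening $19,322.93; interest $502.40 → $19,825.33; payment $3,289.00; balance $16,536.33
Quarter 8: opening $16,536.33; interest $429.94 → $16,966.27; payment $3,289.00; balance $13,677.27
Quarter 9: opening $13,677.27; interest $355.61 → $14,032.88; payment $3,289.00; balance $10,743.88
Quarter 10: opening $10,743.88; interest $279.34 → $11,023.22; payment $3,289.00; balance $7,734.22
Quarter 11: opening $7,734.22; interest $201.09 → $7,935.31; payment $3,289.00; balance $4,646.31
Quarter 12: opening $4,646.31; interest $120.80 → $4,767.11; payment $3,289.00; balance $1,478.11
Quarter 13: opening $1,478.11; interest $38.43 → $1,516.54; payment $1,516.54; balance $0.00
Total interest: $900.14 + $838.03 + $774.30 + $708.92 + $641.84 + $573.01 + $502.40 + $429.94 + $355.61 + $279.34 + $201.09 + $120.80 + $38.43 = $6,363.85

$6,363.85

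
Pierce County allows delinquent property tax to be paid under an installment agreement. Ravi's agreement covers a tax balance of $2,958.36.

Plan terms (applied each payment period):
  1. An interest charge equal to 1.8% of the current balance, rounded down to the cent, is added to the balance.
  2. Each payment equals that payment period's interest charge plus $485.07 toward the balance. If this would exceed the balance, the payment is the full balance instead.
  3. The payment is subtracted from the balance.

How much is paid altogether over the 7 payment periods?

Payment period 1: opening $2,958.36; interest $53.25 → $3,011.61; payment $538.32; balance $2,473.29
Payment period 2: opening $2,473.29; interest $44.51 → $2,517.80; payment $529.58; balance $1,988.22
Payment period 3: opening $1,988.22; interest $35.78 → $2,024.00; payment $520.85; balance $1,503.15
Payment period 4: opening $1,503.15; interest $27.05 → $1,530.20; payment $512.12; balance $1,018.08
Payment period 5: opening $1,018.08; interest $18.32 → $1,036.40; payment $503.39; balance $533.01
Payment period 6: opening $533.01; interest $9.59 → $542.60; payment $494.66; balance $47.94
Payment period 7: opening $47.94; interest $0.86 → $48.80; payment $48.80; balance $0.00
Total paid: $3,147.72

$3,147.72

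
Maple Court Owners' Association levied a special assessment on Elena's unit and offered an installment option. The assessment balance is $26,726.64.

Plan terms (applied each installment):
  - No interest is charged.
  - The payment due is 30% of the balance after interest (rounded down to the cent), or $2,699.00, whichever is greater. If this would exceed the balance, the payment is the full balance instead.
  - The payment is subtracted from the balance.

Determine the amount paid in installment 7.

Installment 1: $26,726.64 − $8,017.99 → $18,708.65
Installment 2: $18,708.65 − $5,612.59 → $13,096.06
Installment 3: $13,096.06 − $3,928.81 → $9,167.25
Installment 4: $9,167.25 − $2,750.17 → $6,417.08
Installment 5: $6,417.08 − $2,699.00 → $3,718.08
Installment 6: $3,718.08 − $2,699.00 → $1,019.08
Installment 7: $1,019.08 − $1,019.08 → $0.00

$1,019.08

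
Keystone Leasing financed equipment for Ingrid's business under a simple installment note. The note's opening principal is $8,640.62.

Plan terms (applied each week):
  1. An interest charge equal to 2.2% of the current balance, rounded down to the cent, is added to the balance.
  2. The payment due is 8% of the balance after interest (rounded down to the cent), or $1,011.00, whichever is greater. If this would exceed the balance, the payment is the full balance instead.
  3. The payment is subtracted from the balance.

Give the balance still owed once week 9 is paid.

$567.76

Week 1: opening $8,640.62; interest $190.09 → $8,830.71; payment $1,011.00; balance $7,819.71
Week 2: opening $7,819.71; interest $172.03 → $7,991.74; payment $1,011.00; balance $6,980.74
Week 3: opening $6,980.74; interest $153.57 → $7,134.31; payment $1,011.00; balance $6,123.31
Week 4: opening $6,123.31; interest $134.71 → $6,258.02; payment $1,011.00; balance $5,247.02
Week 5: opening $5,247.02; interest $115.43 → $5,362.45; payment $1,011.00; balance $4,351.45
Week 6: opening $4,351.45; interest $95.73 → $4,447.18; payment $1,011.00; balance $3,436.18
Week 7: opening $3,436.18; interest $75.59 → $3,511.77; payment $1,011.00; balance $2,500.77
Week 8: opening $2,500.77; interest $55.01 → $2,555.78; payment $1,011.00; balance $1,544.78
Week 9: opening $1,544.78; interest $33.98 → $1,578.76; payment $1,011.00; balance $567.76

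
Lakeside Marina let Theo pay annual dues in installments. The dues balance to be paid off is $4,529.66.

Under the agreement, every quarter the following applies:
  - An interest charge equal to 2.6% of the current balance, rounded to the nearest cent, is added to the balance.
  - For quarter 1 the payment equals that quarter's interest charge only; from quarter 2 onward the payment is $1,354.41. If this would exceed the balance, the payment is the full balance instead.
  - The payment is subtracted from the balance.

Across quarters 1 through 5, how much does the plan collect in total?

Quarter 1: $4,529.66 +$117.77 interest = $4,647.43; pay $117.77 → $4,529.66
Quarter 2: $4,529.66 +$117.77 interest = $4,647.43; pay $1,354.41 → $3,293.02
Quarter 3: $3,293.02 +$85.62 interest = $3,378.64; pay $1,354.41 → $2,024.23
Quarter 4: $2,024.23 +$52.63 interest = $2,076.86; pay $1,354.41 → $722.45
Quarter 5: $722.45 +$18.78 interest = $741.23; pay $741.23 → $0.00
Total paid: $4,922.23

$4,922.23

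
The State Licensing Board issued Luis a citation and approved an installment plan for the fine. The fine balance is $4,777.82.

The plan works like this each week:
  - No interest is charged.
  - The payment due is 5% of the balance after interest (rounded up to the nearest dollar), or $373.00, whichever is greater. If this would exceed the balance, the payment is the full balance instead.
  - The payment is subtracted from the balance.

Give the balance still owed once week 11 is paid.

Week 1: opening $4,777.82; payment $373.00; balance $4,404.82
Week 2: opening $4,404.82; payment $373.00; balance $4,031.82
Week 3: opening $4,031.82; payment $373.00; balance $3,658.82
Week 4: opening $3,658.82; payment $373.00; balance $3,285.82
Week 5: opening $3,285.82; payment $373.00; balance $2,912.82
Week 6: opening $2,912.82; payment $373.00; balance $2,539.82
Week 7: opening $2,539.82; payment $373.00; balance $2,166.82
Week 8: opening $2,166.82; payment $373.00; balance $1,793.82
Week 9: opening $1,793.82; payment $373.00; balance $1,420.82
Week 10: opening $1,420.82; payment $373.00; balance $1,047.82
Week 11: opening $1,047.82; payment $373.00; balance $674.82

$674.82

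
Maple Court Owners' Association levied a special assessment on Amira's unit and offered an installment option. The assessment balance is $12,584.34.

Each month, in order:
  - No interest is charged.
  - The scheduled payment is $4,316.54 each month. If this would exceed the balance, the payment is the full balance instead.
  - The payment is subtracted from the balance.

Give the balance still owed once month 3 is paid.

Month 1: $12,584.34 − $4,316.54 → $8,267.80
Month 2: $8,267.80 − $4,316.54 → $3,951.26
Month 3: $3,951.26 − $3,951.26 → $0.00

$0.00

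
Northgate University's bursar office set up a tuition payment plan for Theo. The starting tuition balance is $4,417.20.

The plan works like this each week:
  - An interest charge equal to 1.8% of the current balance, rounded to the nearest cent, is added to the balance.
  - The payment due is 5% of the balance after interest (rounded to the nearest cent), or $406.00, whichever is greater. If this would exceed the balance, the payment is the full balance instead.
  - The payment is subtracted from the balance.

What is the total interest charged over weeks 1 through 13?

$543.57

# | Opening | Interest | Payment | End bal
1 | $4,417.20 | $79.51 | $406.00 | $4,090.71
2 | $4,090.71 | $73.63 | $406.00 | $3,758.34
3 | $3,758.34 | $67.65 | $406.00 | $3,419.99
4 | $3,419.99 | $61.56 | $406.00 | $3,075.55
5 | $3,075.55 | $55.36 | $406.00 | $2,724.91
6 | $2,724.91 | $49.05 | $406.00 | $2,367.96
7 | $2,367.96 | $42.62 | $406.00 | $2,004.58
8 | $2,004.58 | $36.08 | $406.00 | $1,634.66
9 | $1,634.66 | $29.42 | $406.00 | $1,258.08
10 | $1,258.08 | $22.65 | $406.00 | $874.73
11 | $874.73 | $15.75 | $406.00 | $484.48
12 | $484.48 | $8.72 | $406.00 | $87.20
13 | $87.20 | $1.57 | $88.77 | $0.00
Total interest: $79.51 + $73.63 + $67.65 + $61.56 + $55.36 + $49.05 + $42.62 + $36.08 + $29.42 + $22.65 + $15.75 + $8.72 + $1.57 = $543.57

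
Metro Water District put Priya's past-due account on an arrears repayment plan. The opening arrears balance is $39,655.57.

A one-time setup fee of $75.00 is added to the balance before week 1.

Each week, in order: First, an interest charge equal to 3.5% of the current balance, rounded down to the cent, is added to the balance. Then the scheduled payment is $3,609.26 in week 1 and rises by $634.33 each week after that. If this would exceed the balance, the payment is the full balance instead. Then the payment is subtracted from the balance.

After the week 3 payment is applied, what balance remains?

$30,913.61

Week 1: $39,730.57 +$1,390.56 interest = $41,121.13; pay $3,609.26 → $37,511.87
Week 2: $37,511.87 +$1,312.91 interest = $38,824.78; pay $4,243.59 → $34,581.19
Week 3: $34,581.19 +$1,210.34 interest = $35,791.53; pay $4,877.92 → $30,913.61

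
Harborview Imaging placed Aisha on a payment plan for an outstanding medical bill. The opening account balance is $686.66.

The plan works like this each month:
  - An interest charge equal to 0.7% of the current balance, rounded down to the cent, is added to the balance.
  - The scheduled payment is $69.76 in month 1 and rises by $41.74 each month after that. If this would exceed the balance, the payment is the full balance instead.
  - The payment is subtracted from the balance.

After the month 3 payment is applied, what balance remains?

# | Opening | Interest | Payment | End bal
1 | $686.66 | $4.80 | $69.76 | $621.70
2 | $621.70 | $4.35 | $111.50 | $514.55
3 | $514.55 | $3.60 | $153.24 | $364.91

$364.91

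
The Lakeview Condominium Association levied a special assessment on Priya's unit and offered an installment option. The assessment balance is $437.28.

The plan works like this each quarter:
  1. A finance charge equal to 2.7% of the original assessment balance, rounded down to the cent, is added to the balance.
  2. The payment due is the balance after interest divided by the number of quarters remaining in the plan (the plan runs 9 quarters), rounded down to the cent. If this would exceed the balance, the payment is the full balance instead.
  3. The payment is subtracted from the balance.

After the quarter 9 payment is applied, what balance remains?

$0.00

# | Opening | Interest | Payment | End bal
1 | $437.28 | $11.80 | $49.89 | $399.19
2 | $399.19 | $11.80 | $51.37 | $359.62
3 | $359.62 | $11.80 | $53.06 | $318.36
4 | $318.36 | $11.80 | $55.02 | $275.14
5 | $275.14 | $11.80 | $57.38 | $229.56
6 | $229.56 | $11.80 | $60.34 | $181.02
7 | $181.02 | $11.80 | $64.27 | $128.55
8 | $128.55 | $11.80 | $70.17 | $70.18
9 | $70.18 | $11.80 | $81.98 | $0.00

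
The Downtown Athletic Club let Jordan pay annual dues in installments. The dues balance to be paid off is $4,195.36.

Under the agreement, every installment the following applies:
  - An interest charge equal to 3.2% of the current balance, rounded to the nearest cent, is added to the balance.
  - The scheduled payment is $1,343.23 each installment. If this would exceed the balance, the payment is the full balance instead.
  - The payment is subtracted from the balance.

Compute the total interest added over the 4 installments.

$299.89

Installment 1: opening $4,195.36; interest $134.25 → $4,329.61; payment $1,343.23; balance $2,986.38
Installment 2: opening $2,986.38; interest $95.56 → $3,081.94; payment $1,343.23; balance $1,738.71
Installment 3: opening $1,738.71; interest $55.64 → $1,794.35; payment $1,343.23; balance $451.12
Installment 4: opening $451.12; interest $14.44 → $465.56; payment $465.56; balance $0.00
Total interest: $134.25 + $95.56 + $55.64 + $14.44 = $299.89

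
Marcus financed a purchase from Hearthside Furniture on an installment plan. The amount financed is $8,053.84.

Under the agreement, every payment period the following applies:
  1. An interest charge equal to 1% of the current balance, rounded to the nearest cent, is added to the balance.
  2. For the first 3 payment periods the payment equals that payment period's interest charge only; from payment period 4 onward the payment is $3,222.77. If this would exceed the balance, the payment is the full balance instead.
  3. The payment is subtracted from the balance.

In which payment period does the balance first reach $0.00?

6

Payment period 1: opening $8,053.84; interest $80.54 → $8,134.38; payment $80.54; balance $8,053.84
Payment period 2: opening $8,053.84; interest $80.54 → $8,134.38; payment $80.54; balance $8,053.84
Payment period 3: opening $8,053.84; interest $80.54 → $8,134.38; payment $80.54; balance $8,053.84
Payment period 4: opening $8,053.84; interest $80.54 → $8,134.38; payment $3,222.77; balance $4,911.61
Payment period 5: opening $4,911.61; interest $49.12 → $4,960.73; payment $3,222.77; balance $1,737.96
Payment period 6: opening $1,737.96; interest $17.38 → $1,755.34; payment $1,755.34; balance $0.00
Balance reaches $0.00 in payment period 6.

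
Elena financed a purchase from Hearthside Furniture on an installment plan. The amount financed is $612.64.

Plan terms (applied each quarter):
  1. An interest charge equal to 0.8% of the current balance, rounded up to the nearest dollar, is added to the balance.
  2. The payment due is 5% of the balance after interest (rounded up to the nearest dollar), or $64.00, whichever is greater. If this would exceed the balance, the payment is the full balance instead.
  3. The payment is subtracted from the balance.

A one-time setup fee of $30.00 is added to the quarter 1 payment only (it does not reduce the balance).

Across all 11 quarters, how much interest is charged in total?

$33.00

Quarter 1: opening $612.64; interest $5.00 → $617.64; payment $64.00 (+ $30.00 fee); balance $553.64
Quarter 2: opening $553.64; interest $5.00 → $558.64; payment $64.00; balance $494.64
Quarter 3: opening $494.64; interest $4.00 → $498.64; payment $64.00; balance $434.64
Quarter 4: opening $434.64; interest $4.00 → $438.64; payment $64.00; balance $374.64
Quarter 5: opening $374.64; interest $3.00 → $377.64; payment $64.00; balance $313.64
Quarter 6: opening $313.64; interest $3.00 → $316.64; payment $64.00; balance $252.64
Quarter 7: opening $252.64; interest $3.00 → $255.64; payment $64.00; balance $191.64
Quarter 8: opening $191.64; interest $2.00 → $193.64; payment $64.00; balance $129.64
Quarter 9: opening $129.64; interest $2.00 → $131.64; payment $64.00; balance $67.64
Quarter 10: opening $67.64; interest $1.00 → $68.64; payment $64.00; balance $4.64
Quarter 11: opening $4.64; interest $1.00 → $5.64; payment $5.64; balance $0.00
Total interest: $5.00 + $5.00 + $4.00 + $4.00 + $3.00 + $3.00 + $3.00 + $2.00 + $2.00 + $1.00 + $1.00 = $33.00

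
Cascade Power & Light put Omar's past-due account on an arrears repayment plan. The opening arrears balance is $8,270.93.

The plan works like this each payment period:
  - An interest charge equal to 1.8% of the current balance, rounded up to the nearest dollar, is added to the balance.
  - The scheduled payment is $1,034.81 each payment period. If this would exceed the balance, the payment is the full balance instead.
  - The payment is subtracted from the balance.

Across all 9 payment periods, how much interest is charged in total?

$746.00

Payment period 1: opening $8,270.93; interest $149.00 → $8,419.93; payment $1,034.81; balance $7,385.12
Payment period 2: opening $7,385.12; interest $133.00 → $7,518.12; payment $1,034.81; balance $6,483.31
Payment period 3: opening $6,483.31; interest $117.00 → $6,600.31; payment $1,034.81; balance $5,565.50
Payment period 4: opening $5,565.50; interest $101.00 → $5,666.50; payment $1,034.81; balance $4,631.69
Payment period 5: opening $4,631.69; interest $84.00 → $4,715.69; payment $1,034.81; balance $3,680.88
Payment period 6: opening $3,680.88; interest $67.00 → $3,747.88; payment $1,034.81; balance $2,713.07
Payment period 7: opening $2,713.07; interest $49.00 → $2,762.07; payment $1,034.81; balance $1,727.26
Payment period 8: opening $1,727.26; interest $32.00 → $1,759.26; payment $1,034.81; balance $724.45
Payment period 9: opening $724.45; interest $14.00 → $738.45; payment $738.45; balance $0.00
Total interest: $149.00 + $133.00 + $117.00 + $101.00 + $84.00 + $67.00 + $49.00 + $32.00 + $14.00 = $746.00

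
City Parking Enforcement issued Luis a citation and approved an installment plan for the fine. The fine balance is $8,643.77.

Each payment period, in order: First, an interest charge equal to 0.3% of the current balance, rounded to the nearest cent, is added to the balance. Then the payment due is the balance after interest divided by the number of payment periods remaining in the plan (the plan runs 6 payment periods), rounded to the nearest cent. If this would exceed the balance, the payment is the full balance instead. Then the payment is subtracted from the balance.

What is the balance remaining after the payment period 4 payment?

$2,915.99

Payment period 1: opening $8,643.77; interest $25.93 → $8,669.70; payment $1,444.95; balance $7,224.75
Payment period 2: opening $7,224.75; interest $21.67 → $7,246.42; payment $1,449.28; balance $5,797.14
Payment period 3: opening $5,797.14; interest $17.39 → $5,814.53; payment $1,453.63; balance $4,360.90
Payment period 4: opening $4,360.90; interest $13.08 → $4,373.98; payment $1,457.99; balance $2,915.99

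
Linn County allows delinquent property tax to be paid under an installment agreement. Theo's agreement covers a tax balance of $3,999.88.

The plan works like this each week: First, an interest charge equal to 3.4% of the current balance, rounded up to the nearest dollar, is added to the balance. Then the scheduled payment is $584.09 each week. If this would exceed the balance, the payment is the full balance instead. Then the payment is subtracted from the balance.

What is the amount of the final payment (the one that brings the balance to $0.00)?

Week 1: $3,999.88 +$136.00 interest = $4,135.88; pay $584.09 → $3,551.79
Week 2: $3,551.79 +$121.00 interest = $3,672.79; pay $584.09 → $3,088.70
Week 3: $3,088.70 +$106.00 interest = $3,194.70; pay $584.09 → $2,610.61
Week 4: $2,610.61 +$89.00 interest = $2,699.61; pay $584.09 → $2,115.52
Week 5: $2,115.52 +$72.00 interest = $2,187.52; pay $584.09 → $1,603.43
Week 6: $1,603.43 +$55.00 interest = $1,658.43; pay $584.09 → $1,074.34
Week 7: $1,074.34 +$37.00 interest = $1,111.34; pay $584.09 → $527.25
Week 8: $527.25 +$18.00 interest = $545.25; pay $545.25 → $0.00

$545.25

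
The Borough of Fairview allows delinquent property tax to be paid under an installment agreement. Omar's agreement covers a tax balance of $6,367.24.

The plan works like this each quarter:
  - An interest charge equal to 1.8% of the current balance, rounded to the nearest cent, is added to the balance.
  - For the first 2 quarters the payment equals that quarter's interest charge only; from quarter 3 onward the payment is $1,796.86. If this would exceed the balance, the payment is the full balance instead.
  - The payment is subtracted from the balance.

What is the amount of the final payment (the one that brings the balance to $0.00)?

# | Opening | Interest | Payment | End bal
1 | $6,367.24 | $114.61 | $114.61 | $6,367.24
2 | $6,367.24 | $114.61 | $114.61 | $6,367.24
3 | $6,367.24 | $114.61 | $1,796.86 | $4,684.99
4 | $4,684.99 | $84.33 | $1,796.86 | $2,972.46
5 | $2,972.46 | $53.50 | $1,796.86 | $1,229.10
6 | $1,229.10 | $22.12 | $1,251.22 | $0.00

$1,251.22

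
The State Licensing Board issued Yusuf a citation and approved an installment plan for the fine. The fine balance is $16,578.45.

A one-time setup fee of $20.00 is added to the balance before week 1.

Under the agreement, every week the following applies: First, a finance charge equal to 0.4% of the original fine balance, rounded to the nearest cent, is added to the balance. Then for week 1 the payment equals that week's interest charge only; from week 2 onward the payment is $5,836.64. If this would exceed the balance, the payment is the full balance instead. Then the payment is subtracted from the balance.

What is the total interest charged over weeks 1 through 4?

Week 1: opening $16,598.45; interest $66.31 → $16,664.76; payment $66.31; balance $16,598.45
Week 2: opening $16,598.45; interest $66.31 → $16,664.76; payment $5,836.64; balance $10,828.12
Week 3: opening $10,828.12; interest $66.31 → $10,894.43; payment $5,836.64; balance $5,057.79
Week 4: opening $5,057.79; interest $66.31 → $5,124.10; payment $5,124.10; balance $0.00
Total interest: $66.31 + $66.31 + $66.31 + $66.31 = $265.24

$265.24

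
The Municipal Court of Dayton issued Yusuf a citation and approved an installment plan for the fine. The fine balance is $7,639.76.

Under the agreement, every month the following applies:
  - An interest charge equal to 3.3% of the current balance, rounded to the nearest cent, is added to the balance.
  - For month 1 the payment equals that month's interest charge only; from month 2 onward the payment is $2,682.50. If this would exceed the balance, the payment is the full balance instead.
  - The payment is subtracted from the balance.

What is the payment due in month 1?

$252.11

Month 1: opening $7,639.76; interest $252.11 → $7,891.87; payment $252.11; balance $7,639.76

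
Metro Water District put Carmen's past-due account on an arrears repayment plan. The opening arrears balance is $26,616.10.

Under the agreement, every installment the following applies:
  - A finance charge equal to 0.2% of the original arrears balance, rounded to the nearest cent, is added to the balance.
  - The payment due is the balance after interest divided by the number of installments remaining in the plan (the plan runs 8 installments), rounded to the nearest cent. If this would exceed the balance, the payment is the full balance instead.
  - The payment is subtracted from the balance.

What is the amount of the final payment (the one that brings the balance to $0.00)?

Installment 1: $26,616.10 +$53.23 interest = $26,669.33; pay $3,333.67 → $23,335.66
Installment 2: $23,335.66 +$53.23 interest = $23,388.89; pay $3,341.27 → $20,047.62
Installment 3: $20,047.62 +$53.23 interest = $20,100.85; pay $3,350.14 → $16,750.71
Installment 4: $16,750.71 +$53.23 interest = $16,803.94; pay $3,360.79 → $13,443.15
Installment 5: $13,443.15 +$53.23 interest = $13,496.38; pay $3,374.10 → $10,122.28
Installment 6: $10,122.28 +$53.23 interest = $10,175.51; pay $3,391.84 → $6,783.67
Installment 7: $6,783.67 +$53.23 interest = $6,836.90; pay $3,418.45 → $3,418.45
Installment 8: $3,418.45 +$53.23 interest = $3,471.68; pay $3,471.68 → $0.00

$3,471.68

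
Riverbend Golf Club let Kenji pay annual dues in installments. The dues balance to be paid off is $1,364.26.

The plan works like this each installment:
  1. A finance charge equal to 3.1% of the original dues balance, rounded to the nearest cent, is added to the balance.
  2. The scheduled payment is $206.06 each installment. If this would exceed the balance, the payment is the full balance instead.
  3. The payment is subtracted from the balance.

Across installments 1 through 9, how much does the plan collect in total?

$1,744.87

Installment 1: opening $1,364.26; interest $42.29 → $1,406.55; payment $206.06; balance $1,200.49
Installment 2: opening $1,200.49; interest $42.29 → $1,242.78; payment $206.06; balance $1,036.72
Installment 3: opening $1,036.72; interest $42.29 → $1,079.01; payment $206.06; balance $872.95
Installment 4: opening $872.95; interest $42.29 → $915.24; payment $206.06; balance $709.18
Installment 5: opening $709.18; interest $42.29 → $751.47; payment $206.06; balance $545.41
Installment 6: opening $545.41; interest $42.29 → $587.70; payment $206.06; balance $381.64
Installment 7: opening $381.64; interest $42.29 → $423.93; payment $206.06; balance $217.87
Installment 8: opening $217.87; interest $42.29 → $260.16; payment $206.06; balance $54.10
Installment 9: opening $54.10; interest $42.29 → $96.39; payment $96.39; balance $0.00
Total paid: $1,744.87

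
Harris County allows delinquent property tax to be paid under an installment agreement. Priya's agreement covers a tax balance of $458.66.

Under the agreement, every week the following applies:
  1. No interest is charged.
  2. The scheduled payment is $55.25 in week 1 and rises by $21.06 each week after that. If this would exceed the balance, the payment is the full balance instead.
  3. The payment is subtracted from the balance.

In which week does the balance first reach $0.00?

Week 1: opening $458.66; payment $55.25; balance $403.41
Week 2: opening $403.41; payment $76.31; balance $327.10
Week 3: opening $327.10; payment $97.37; balance $229.73
Week 4: opening $229.73; payment $118.43; balance $111.30
Week 5: opening $111.30; payment $111.30; balance $0.00
Balance reaches $0.00 in week 5.

5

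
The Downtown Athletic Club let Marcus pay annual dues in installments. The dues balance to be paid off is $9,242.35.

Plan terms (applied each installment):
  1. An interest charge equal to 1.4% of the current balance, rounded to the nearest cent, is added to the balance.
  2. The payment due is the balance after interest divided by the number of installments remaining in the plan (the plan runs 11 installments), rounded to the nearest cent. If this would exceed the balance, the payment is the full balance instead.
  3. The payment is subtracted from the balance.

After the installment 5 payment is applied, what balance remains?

$5,404.19

Installment 1: $9,242.35 +$129.39 interest = $9,371.74; pay $851.98 → $8,519.76
Installment 2: $8,519.76 +$119.28 interest = $8,639.04; pay $863.90 → $7,775.14
Installment 3: $7,775.14 +$108.85 interest = $7,883.99; pay $876.00 → $7,007.99
Installment 4: $7,007.99 +$98.11 interest = $7,106.10; pay $888.26 → $6,217.84
Installment 5: $6,217.84 +$87.05 interest = $6,304.89; pay $900.70 → $5,404.19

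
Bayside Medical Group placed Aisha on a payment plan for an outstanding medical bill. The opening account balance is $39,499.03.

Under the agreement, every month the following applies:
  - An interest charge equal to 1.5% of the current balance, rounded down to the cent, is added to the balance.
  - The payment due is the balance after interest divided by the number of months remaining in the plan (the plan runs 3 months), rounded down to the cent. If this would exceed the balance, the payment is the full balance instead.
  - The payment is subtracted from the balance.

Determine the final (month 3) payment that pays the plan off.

$13,767.76

# | Opening | Interest | Payment | End bal
1 | $39,499.03 | $592.48 | $13,363.83 | $26,727.68
2 | $26,727.68 | $400.91 | $13,564.29 | $13,564.30
3 | $13,564.30 | $203.46 | $13,767.76 | $0.00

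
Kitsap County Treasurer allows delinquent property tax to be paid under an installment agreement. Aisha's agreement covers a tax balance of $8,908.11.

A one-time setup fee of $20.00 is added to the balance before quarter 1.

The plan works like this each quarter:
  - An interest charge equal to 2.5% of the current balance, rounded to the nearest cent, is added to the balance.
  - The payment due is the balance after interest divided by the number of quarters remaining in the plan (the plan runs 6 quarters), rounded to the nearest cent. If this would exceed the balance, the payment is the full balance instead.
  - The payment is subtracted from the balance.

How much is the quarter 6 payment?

$1,725.64

Quarter 1: opening $8,928.11; interest $223.20 → $9,151.31; payment $1,525.22; balance $7,626.09
Quarter 2: opening $7,626.09; interest $190.65 → $7,816.74; payment $1,563.35; balance $6,253.39
Quarter 3: opening $6,253.39; interest $156.33 → $6,409.72; payment $1,602.43; balance $4,807.29
Quarter 4: opening $4,807.29; interest $120.18 → $4,927.47; payment $1,642.49; balance $3,284.98
Quarter 5: opening $3,284.98; interest $82.12 → $3,367.10; payment $1,683.55; balance $1,683.55
Quarter 6: opening $1,683.55; interest $42.09 → $1,725.64; payment $1,725.64; balance $0.00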